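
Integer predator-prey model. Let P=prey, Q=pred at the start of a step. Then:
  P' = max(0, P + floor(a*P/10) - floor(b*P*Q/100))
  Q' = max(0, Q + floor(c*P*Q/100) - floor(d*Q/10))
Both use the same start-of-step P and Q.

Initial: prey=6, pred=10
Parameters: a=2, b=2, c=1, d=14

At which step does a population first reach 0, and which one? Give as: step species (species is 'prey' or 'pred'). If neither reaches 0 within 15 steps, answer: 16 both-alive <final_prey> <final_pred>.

Answer: 1 pred

Derivation:
Step 1: prey: 6+1-1=6; pred: 10+0-14=0
First extinction: pred at step 1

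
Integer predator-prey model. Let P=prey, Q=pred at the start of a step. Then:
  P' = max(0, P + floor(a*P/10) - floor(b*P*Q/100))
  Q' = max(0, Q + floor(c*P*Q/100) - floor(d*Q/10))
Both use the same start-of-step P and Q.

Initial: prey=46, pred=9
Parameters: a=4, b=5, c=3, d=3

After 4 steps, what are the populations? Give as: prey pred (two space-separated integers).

Step 1: prey: 46+18-20=44; pred: 9+12-2=19
Step 2: prey: 44+17-41=20; pred: 19+25-5=39
Step 3: prey: 20+8-39=0; pred: 39+23-11=51
Step 4: prey: 0+0-0=0; pred: 51+0-15=36

Answer: 0 36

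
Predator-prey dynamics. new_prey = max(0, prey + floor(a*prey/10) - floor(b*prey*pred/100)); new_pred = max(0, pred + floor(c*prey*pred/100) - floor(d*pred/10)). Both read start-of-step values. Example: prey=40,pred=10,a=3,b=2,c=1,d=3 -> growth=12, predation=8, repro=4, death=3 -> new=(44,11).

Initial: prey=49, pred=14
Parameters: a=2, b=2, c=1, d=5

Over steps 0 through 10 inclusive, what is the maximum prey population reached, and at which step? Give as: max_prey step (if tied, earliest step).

Step 1: prey: 49+9-13=45; pred: 14+6-7=13
Step 2: prey: 45+9-11=43; pred: 13+5-6=12
Step 3: prey: 43+8-10=41; pred: 12+5-6=11
Step 4: prey: 41+8-9=40; pred: 11+4-5=10
Step 5: prey: 40+8-8=40; pred: 10+4-5=9
Step 6: prey: 40+8-7=41; pred: 9+3-4=8
Step 7: prey: 41+8-6=43; pred: 8+3-4=7
Step 8: prey: 43+8-6=45; pred: 7+3-3=7
Step 9: prey: 45+9-6=48; pred: 7+3-3=7
Step 10: prey: 48+9-6=51; pred: 7+3-3=7
Max prey = 51 at step 10

Answer: 51 10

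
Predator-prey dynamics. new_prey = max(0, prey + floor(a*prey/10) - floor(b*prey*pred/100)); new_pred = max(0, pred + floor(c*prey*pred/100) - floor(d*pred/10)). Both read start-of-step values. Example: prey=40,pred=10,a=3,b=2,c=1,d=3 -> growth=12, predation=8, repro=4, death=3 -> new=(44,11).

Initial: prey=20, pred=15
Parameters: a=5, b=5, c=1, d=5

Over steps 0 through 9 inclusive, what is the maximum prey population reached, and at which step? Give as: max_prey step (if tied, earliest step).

Step 1: prey: 20+10-15=15; pred: 15+3-7=11
Step 2: prey: 15+7-8=14; pred: 11+1-5=7
Step 3: prey: 14+7-4=17; pred: 7+0-3=4
Step 4: prey: 17+8-3=22; pred: 4+0-2=2
Step 5: prey: 22+11-2=31; pred: 2+0-1=1
Step 6: prey: 31+15-1=45; pred: 1+0-0=1
Step 7: prey: 45+22-2=65; pred: 1+0-0=1
Step 8: prey: 65+32-3=94; pred: 1+0-0=1
Step 9: prey: 94+47-4=137; pred: 1+0-0=1
Max prey = 137 at step 9

Answer: 137 9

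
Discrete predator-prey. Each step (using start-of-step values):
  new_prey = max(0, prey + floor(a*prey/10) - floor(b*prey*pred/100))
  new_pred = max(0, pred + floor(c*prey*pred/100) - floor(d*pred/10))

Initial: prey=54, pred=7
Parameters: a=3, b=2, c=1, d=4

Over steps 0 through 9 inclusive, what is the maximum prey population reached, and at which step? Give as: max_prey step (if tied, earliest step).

Step 1: prey: 54+16-7=63; pred: 7+3-2=8
Step 2: prey: 63+18-10=71; pred: 8+5-3=10
Step 3: prey: 71+21-14=78; pred: 10+7-4=13
Step 4: prey: 78+23-20=81; pred: 13+10-5=18
Step 5: prey: 81+24-29=76; pred: 18+14-7=25
Step 6: prey: 76+22-38=60; pred: 25+19-10=34
Step 7: prey: 60+18-40=38; pred: 34+20-13=41
Step 8: prey: 38+11-31=18; pred: 41+15-16=40
Step 9: prey: 18+5-14=9; pred: 40+7-16=31
Max prey = 81 at step 4

Answer: 81 4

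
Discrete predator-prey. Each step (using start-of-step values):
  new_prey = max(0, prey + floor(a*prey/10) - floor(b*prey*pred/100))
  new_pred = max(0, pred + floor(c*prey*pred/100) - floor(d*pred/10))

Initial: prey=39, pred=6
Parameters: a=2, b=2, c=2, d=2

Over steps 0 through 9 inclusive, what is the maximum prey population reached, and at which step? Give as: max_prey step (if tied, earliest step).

Answer: 43 2

Derivation:
Step 1: prey: 39+7-4=42; pred: 6+4-1=9
Step 2: prey: 42+8-7=43; pred: 9+7-1=15
Step 3: prey: 43+8-12=39; pred: 15+12-3=24
Step 4: prey: 39+7-18=28; pred: 24+18-4=38
Step 5: prey: 28+5-21=12; pred: 38+21-7=52
Step 6: prey: 12+2-12=2; pred: 52+12-10=54
Step 7: prey: 2+0-2=0; pred: 54+2-10=46
Step 8: prey: 0+0-0=0; pred: 46+0-9=37
Step 9: prey: 0+0-0=0; pred: 37+0-7=30
Max prey = 43 at step 2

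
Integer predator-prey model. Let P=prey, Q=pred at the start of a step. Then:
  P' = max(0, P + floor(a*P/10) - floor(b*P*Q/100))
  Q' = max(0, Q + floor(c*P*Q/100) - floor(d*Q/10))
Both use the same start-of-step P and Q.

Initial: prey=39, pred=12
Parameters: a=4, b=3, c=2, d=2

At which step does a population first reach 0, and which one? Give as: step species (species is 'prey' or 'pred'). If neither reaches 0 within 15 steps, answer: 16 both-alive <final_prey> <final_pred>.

Answer: 4 prey

Derivation:
Step 1: prey: 39+15-14=40; pred: 12+9-2=19
Step 2: prey: 40+16-22=34; pred: 19+15-3=31
Step 3: prey: 34+13-31=16; pred: 31+21-6=46
Step 4: prey: 16+6-22=0; pred: 46+14-9=51
First extinction: prey at step 4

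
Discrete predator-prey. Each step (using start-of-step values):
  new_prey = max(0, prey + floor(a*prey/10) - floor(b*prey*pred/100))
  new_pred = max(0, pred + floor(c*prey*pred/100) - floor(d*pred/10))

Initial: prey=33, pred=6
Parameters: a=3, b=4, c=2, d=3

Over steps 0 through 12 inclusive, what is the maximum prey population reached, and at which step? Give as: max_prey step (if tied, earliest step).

Answer: 35 1

Derivation:
Step 1: prey: 33+9-7=35; pred: 6+3-1=8
Step 2: prey: 35+10-11=34; pred: 8+5-2=11
Step 3: prey: 34+10-14=30; pred: 11+7-3=15
Step 4: prey: 30+9-18=21; pred: 15+9-4=20
Step 5: prey: 21+6-16=11; pred: 20+8-6=22
Step 6: prey: 11+3-9=5; pred: 22+4-6=20
Step 7: prey: 5+1-4=2; pred: 20+2-6=16
Step 8: prey: 2+0-1=1; pred: 16+0-4=12
Step 9: prey: 1+0-0=1; pred: 12+0-3=9
Step 10: prey: 1+0-0=1; pred: 9+0-2=7
Step 11: prey: 1+0-0=1; pred: 7+0-2=5
Step 12: prey: 1+0-0=1; pred: 5+0-1=4
Max prey = 35 at step 1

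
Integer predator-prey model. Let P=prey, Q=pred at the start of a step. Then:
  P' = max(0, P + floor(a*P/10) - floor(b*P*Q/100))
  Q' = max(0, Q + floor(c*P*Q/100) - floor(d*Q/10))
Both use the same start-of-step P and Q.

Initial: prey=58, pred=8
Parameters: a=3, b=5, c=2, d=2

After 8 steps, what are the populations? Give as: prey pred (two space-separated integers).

Answer: 0 14

Derivation:
Step 1: prey: 58+17-23=52; pred: 8+9-1=16
Step 2: prey: 52+15-41=26; pred: 16+16-3=29
Step 3: prey: 26+7-37=0; pred: 29+15-5=39
Step 4: prey: 0+0-0=0; pred: 39+0-7=32
Step 5: prey: 0+0-0=0; pred: 32+0-6=26
Step 6: prey: 0+0-0=0; pred: 26+0-5=21
Step 7: prey: 0+0-0=0; pred: 21+0-4=17
Step 8: prey: 0+0-0=0; pred: 17+0-3=14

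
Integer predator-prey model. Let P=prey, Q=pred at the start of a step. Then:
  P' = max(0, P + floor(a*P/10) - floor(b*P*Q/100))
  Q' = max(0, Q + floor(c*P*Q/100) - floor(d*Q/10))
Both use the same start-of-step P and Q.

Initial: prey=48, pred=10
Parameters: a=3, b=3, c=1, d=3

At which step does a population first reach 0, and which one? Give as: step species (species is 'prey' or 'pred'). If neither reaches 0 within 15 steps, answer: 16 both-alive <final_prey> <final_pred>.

Step 1: prey: 48+14-14=48; pred: 10+4-3=11
Step 2: prey: 48+14-15=47; pred: 11+5-3=13
Step 3: prey: 47+14-18=43; pred: 13+6-3=16
Step 4: prey: 43+12-20=35; pred: 16+6-4=18
Step 5: prey: 35+10-18=27; pred: 18+6-5=19
Step 6: prey: 27+8-15=20; pred: 19+5-5=19
Step 7: prey: 20+6-11=15; pred: 19+3-5=17
Step 8: prey: 15+4-7=12; pred: 17+2-5=14
Step 9: prey: 12+3-5=10; pred: 14+1-4=11
Step 10: prey: 10+3-3=10; pred: 11+1-3=9
Step 11: prey: 10+3-2=11; pred: 9+0-2=7
Step 12: prey: 11+3-2=12; pred: 7+0-2=5
Step 13: prey: 12+3-1=14; pred: 5+0-1=4
Step 14: prey: 14+4-1=17; pred: 4+0-1=3
Step 15: prey: 17+5-1=21; pred: 3+0-0=3
No extinction within 15 steps

Answer: 16 both-alive 21 3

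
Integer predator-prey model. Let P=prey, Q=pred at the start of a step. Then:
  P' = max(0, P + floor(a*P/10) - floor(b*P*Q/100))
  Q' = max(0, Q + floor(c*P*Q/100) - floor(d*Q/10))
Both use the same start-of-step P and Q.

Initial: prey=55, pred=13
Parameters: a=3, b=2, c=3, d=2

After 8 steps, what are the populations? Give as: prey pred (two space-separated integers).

Step 1: prey: 55+16-14=57; pred: 13+21-2=32
Step 2: prey: 57+17-36=38; pred: 32+54-6=80
Step 3: prey: 38+11-60=0; pred: 80+91-16=155
Step 4: prey: 0+0-0=0; pred: 155+0-31=124
Step 5: prey: 0+0-0=0; pred: 124+0-24=100
Step 6: prey: 0+0-0=0; pred: 100+0-20=80
Step 7: prey: 0+0-0=0; pred: 80+0-16=64
Step 8: prey: 0+0-0=0; pred: 64+0-12=52

Answer: 0 52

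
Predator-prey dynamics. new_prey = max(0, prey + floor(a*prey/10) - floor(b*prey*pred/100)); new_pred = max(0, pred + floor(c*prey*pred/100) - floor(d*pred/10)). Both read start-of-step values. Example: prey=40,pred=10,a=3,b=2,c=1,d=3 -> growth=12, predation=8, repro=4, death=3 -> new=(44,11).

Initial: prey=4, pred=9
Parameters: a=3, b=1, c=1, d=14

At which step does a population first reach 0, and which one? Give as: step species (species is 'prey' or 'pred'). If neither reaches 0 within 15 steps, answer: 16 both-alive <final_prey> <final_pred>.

Answer: 1 pred

Derivation:
Step 1: prey: 4+1-0=5; pred: 9+0-12=0
First extinction: pred at step 1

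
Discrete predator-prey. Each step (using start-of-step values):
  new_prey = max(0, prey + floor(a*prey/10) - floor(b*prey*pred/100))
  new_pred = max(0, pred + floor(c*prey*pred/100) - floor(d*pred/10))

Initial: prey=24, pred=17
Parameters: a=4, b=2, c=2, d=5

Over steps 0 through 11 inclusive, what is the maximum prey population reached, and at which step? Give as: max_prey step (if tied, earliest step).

Step 1: prey: 24+9-8=25; pred: 17+8-8=17
Step 2: prey: 25+10-8=27; pred: 17+8-8=17
Step 3: prey: 27+10-9=28; pred: 17+9-8=18
Step 4: prey: 28+11-10=29; pred: 18+10-9=19
Step 5: prey: 29+11-11=29; pred: 19+11-9=21
Step 6: prey: 29+11-12=28; pred: 21+12-10=23
Step 7: prey: 28+11-12=27; pred: 23+12-11=24
Step 8: prey: 27+10-12=25; pred: 24+12-12=24
Step 9: prey: 25+10-12=23; pred: 24+12-12=24
Step 10: prey: 23+9-11=21; pred: 24+11-12=23
Step 11: prey: 21+8-9=20; pred: 23+9-11=21
Max prey = 29 at step 4

Answer: 29 4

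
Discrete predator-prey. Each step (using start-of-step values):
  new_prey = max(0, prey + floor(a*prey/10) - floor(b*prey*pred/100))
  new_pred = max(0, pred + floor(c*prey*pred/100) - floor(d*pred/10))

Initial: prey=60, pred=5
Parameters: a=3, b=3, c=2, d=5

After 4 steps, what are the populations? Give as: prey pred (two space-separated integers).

Answer: 17 53

Derivation:
Step 1: prey: 60+18-9=69; pred: 5+6-2=9
Step 2: prey: 69+20-18=71; pred: 9+12-4=17
Step 3: prey: 71+21-36=56; pred: 17+24-8=33
Step 4: prey: 56+16-55=17; pred: 33+36-16=53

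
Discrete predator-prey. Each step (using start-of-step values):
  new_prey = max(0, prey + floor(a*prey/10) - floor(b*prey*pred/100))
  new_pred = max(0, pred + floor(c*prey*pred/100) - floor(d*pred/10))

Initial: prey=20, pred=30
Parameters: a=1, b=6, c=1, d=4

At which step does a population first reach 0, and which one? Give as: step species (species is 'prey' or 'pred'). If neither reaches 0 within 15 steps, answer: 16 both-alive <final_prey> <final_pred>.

Step 1: prey: 20+2-36=0; pred: 30+6-12=24
First extinction: prey at step 1

Answer: 1 prey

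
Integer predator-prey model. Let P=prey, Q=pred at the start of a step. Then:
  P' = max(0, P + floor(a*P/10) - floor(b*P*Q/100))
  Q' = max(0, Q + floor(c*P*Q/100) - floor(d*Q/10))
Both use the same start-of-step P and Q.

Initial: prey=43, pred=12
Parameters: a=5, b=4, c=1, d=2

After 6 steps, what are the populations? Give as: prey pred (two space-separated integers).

Step 1: prey: 43+21-20=44; pred: 12+5-2=15
Step 2: prey: 44+22-26=40; pred: 15+6-3=18
Step 3: prey: 40+20-28=32; pred: 18+7-3=22
Step 4: prey: 32+16-28=20; pred: 22+7-4=25
Step 5: prey: 20+10-20=10; pred: 25+5-5=25
Step 6: prey: 10+5-10=5; pred: 25+2-5=22

Answer: 5 22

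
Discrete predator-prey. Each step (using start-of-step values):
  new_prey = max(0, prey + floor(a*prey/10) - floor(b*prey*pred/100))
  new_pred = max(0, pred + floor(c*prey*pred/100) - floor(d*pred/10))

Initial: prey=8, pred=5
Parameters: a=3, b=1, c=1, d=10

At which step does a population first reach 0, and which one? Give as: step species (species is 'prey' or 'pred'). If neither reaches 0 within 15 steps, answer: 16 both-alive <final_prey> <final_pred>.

Answer: 1 pred

Derivation:
Step 1: prey: 8+2-0=10; pred: 5+0-5=0
First extinction: pred at step 1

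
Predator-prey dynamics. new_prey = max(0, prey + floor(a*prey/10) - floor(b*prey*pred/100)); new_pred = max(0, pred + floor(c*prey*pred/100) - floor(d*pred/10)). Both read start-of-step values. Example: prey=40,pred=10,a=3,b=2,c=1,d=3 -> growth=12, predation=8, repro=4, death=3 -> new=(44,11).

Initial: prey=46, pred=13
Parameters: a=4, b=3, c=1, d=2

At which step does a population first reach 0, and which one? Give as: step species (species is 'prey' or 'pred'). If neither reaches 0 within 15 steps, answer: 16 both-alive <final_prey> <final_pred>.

Answer: 16 both-alive 6 6

Derivation:
Step 1: prey: 46+18-17=47; pred: 13+5-2=16
Step 2: prey: 47+18-22=43; pred: 16+7-3=20
Step 3: prey: 43+17-25=35; pred: 20+8-4=24
Step 4: prey: 35+14-25=24; pred: 24+8-4=28
Step 5: prey: 24+9-20=13; pred: 28+6-5=29
Step 6: prey: 13+5-11=7; pred: 29+3-5=27
Step 7: prey: 7+2-5=4; pred: 27+1-5=23
Step 8: prey: 4+1-2=3; pred: 23+0-4=19
Step 9: prey: 3+1-1=3; pred: 19+0-3=16
Step 10: prey: 3+1-1=3; pred: 16+0-3=13
Step 11: prey: 3+1-1=3; pred: 13+0-2=11
Step 12: prey: 3+1-0=4; pred: 11+0-2=9
Step 13: prey: 4+1-1=4; pred: 9+0-1=8
Step 14: prey: 4+1-0=5; pred: 8+0-1=7
Step 15: prey: 5+2-1=6; pred: 7+0-1=6
No extinction within 15 steps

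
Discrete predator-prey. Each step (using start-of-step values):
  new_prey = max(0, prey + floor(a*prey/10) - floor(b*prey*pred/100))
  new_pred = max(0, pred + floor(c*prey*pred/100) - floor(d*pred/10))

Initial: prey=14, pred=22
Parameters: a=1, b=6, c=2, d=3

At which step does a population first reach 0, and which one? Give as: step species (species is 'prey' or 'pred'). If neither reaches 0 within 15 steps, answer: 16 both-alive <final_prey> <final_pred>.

Answer: 1 prey

Derivation:
Step 1: prey: 14+1-18=0; pred: 22+6-6=22
First extinction: prey at step 1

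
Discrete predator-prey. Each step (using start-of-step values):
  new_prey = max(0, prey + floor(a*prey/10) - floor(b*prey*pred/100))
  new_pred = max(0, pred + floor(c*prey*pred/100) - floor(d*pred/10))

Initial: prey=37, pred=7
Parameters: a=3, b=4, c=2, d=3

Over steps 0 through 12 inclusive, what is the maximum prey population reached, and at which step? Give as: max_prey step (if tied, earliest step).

Answer: 38 1

Derivation:
Step 1: prey: 37+11-10=38; pred: 7+5-2=10
Step 2: prey: 38+11-15=34; pred: 10+7-3=14
Step 3: prey: 34+10-19=25; pred: 14+9-4=19
Step 4: prey: 25+7-19=13; pred: 19+9-5=23
Step 5: prey: 13+3-11=5; pred: 23+5-6=22
Step 6: prey: 5+1-4=2; pred: 22+2-6=18
Step 7: prey: 2+0-1=1; pred: 18+0-5=13
Step 8: prey: 1+0-0=1; pred: 13+0-3=10
Step 9: prey: 1+0-0=1; pred: 10+0-3=7
Step 10: prey: 1+0-0=1; pred: 7+0-2=5
Step 11: prey: 1+0-0=1; pred: 5+0-1=4
Step 12: prey: 1+0-0=1; pred: 4+0-1=3
Max prey = 38 at step 1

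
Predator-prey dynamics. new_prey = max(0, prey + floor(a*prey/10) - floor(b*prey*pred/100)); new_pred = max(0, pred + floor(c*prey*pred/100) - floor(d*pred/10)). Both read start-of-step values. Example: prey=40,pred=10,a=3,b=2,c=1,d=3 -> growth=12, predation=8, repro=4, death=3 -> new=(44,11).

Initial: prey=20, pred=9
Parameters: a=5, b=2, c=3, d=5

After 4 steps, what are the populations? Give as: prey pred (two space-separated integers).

Step 1: prey: 20+10-3=27; pred: 9+5-4=10
Step 2: prey: 27+13-5=35; pred: 10+8-5=13
Step 3: prey: 35+17-9=43; pred: 13+13-6=20
Step 4: prey: 43+21-17=47; pred: 20+25-10=35

Answer: 47 35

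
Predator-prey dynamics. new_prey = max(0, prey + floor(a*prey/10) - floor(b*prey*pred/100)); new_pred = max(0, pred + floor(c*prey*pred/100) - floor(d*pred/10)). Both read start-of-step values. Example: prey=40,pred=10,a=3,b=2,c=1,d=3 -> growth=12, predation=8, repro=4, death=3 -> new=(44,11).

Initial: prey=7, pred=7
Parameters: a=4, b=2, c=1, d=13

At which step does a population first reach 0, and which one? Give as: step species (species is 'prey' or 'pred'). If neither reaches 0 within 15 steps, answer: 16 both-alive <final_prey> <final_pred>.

Answer: 1 pred

Derivation:
Step 1: prey: 7+2-0=9; pred: 7+0-9=0
First extinction: pred at step 1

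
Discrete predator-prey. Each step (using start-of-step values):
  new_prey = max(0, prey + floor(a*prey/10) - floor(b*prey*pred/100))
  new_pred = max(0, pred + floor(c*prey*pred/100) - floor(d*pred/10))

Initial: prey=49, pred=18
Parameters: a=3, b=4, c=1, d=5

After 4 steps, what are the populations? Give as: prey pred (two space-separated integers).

Step 1: prey: 49+14-35=28; pred: 18+8-9=17
Step 2: prey: 28+8-19=17; pred: 17+4-8=13
Step 3: prey: 17+5-8=14; pred: 13+2-6=9
Step 4: prey: 14+4-5=13; pred: 9+1-4=6

Answer: 13 6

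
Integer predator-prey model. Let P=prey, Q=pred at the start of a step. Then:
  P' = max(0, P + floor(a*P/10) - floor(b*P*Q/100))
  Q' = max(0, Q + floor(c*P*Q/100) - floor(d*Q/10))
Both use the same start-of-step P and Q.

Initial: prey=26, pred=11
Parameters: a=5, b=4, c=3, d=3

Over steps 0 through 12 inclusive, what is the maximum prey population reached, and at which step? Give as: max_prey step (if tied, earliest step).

Step 1: prey: 26+13-11=28; pred: 11+8-3=16
Step 2: prey: 28+14-17=25; pred: 16+13-4=25
Step 3: prey: 25+12-25=12; pred: 25+18-7=36
Step 4: prey: 12+6-17=1; pred: 36+12-10=38
Step 5: prey: 1+0-1=0; pred: 38+1-11=28
Step 6: prey: 0+0-0=0; pred: 28+0-8=20
Step 7: prey: 0+0-0=0; pred: 20+0-6=14
Step 8: prey: 0+0-0=0; pred: 14+0-4=10
Step 9: prey: 0+0-0=0; pred: 10+0-3=7
Step 10: prey: 0+0-0=0; pred: 7+0-2=5
Step 11: prey: 0+0-0=0; pred: 5+0-1=4
Step 12: prey: 0+0-0=0; pred: 4+0-1=3
Max prey = 28 at step 1

Answer: 28 1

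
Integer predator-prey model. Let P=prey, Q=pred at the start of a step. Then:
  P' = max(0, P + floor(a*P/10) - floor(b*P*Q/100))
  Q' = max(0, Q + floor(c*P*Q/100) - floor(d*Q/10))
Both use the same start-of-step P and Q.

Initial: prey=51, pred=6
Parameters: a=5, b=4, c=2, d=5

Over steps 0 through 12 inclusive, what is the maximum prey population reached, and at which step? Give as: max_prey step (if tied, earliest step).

Step 1: prey: 51+25-12=64; pred: 6+6-3=9
Step 2: prey: 64+32-23=73; pred: 9+11-4=16
Step 3: prey: 73+36-46=63; pred: 16+23-8=31
Step 4: prey: 63+31-78=16; pred: 31+39-15=55
Step 5: prey: 16+8-35=0; pred: 55+17-27=45
Step 6: prey: 0+0-0=0; pred: 45+0-22=23
Step 7: prey: 0+0-0=0; pred: 23+0-11=12
Step 8: prey: 0+0-0=0; pred: 12+0-6=6
Step 9: prey: 0+0-0=0; pred: 6+0-3=3
Step 10: prey: 0+0-0=0; pred: 3+0-1=2
Step 11: prey: 0+0-0=0; pred: 2+0-1=1
Step 12: prey: 0+0-0=0; pred: 1+0-0=1
Max prey = 73 at step 2

Answer: 73 2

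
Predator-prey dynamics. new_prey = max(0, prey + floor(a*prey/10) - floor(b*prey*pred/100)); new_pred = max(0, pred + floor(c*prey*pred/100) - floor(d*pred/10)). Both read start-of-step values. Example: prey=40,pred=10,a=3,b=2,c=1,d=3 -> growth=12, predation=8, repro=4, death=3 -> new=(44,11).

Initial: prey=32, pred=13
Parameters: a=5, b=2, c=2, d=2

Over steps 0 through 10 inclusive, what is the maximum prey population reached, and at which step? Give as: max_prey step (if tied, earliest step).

Answer: 45 2

Derivation:
Step 1: prey: 32+16-8=40; pred: 13+8-2=19
Step 2: prey: 40+20-15=45; pred: 19+15-3=31
Step 3: prey: 45+22-27=40; pred: 31+27-6=52
Step 4: prey: 40+20-41=19; pred: 52+41-10=83
Step 5: prey: 19+9-31=0; pred: 83+31-16=98
Step 6: prey: 0+0-0=0; pred: 98+0-19=79
Step 7: prey: 0+0-0=0; pred: 79+0-15=64
Step 8: prey: 0+0-0=0; pred: 64+0-12=52
Step 9: prey: 0+0-0=0; pred: 52+0-10=42
Step 10: prey: 0+0-0=0; pred: 42+0-8=34
Max prey = 45 at step 2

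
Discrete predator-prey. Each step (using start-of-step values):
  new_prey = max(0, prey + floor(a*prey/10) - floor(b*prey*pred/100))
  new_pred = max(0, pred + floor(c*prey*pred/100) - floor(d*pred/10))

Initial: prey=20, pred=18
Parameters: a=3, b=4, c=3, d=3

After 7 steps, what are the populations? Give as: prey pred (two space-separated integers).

Answer: 1 6

Derivation:
Step 1: prey: 20+6-14=12; pred: 18+10-5=23
Step 2: prey: 12+3-11=4; pred: 23+8-6=25
Step 3: prey: 4+1-4=1; pred: 25+3-7=21
Step 4: prey: 1+0-0=1; pred: 21+0-6=15
Step 5: prey: 1+0-0=1; pred: 15+0-4=11
Step 6: prey: 1+0-0=1; pred: 11+0-3=8
Step 7: prey: 1+0-0=1; pred: 8+0-2=6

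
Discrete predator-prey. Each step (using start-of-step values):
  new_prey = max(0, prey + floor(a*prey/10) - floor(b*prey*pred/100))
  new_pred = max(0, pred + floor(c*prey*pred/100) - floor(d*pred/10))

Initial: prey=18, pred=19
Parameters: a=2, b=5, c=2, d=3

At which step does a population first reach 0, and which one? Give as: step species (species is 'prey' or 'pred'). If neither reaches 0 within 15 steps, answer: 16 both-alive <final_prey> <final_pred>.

Answer: 2 prey

Derivation:
Step 1: prey: 18+3-17=4; pred: 19+6-5=20
Step 2: prey: 4+0-4=0; pred: 20+1-6=15
First extinction: prey at step 2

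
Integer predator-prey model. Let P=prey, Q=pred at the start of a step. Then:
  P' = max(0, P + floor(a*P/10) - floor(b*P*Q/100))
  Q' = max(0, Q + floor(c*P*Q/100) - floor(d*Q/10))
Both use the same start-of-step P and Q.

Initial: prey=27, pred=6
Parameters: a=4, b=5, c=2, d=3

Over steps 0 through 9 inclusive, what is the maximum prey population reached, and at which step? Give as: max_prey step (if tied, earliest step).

Step 1: prey: 27+10-8=29; pred: 6+3-1=8
Step 2: prey: 29+11-11=29; pred: 8+4-2=10
Step 3: prey: 29+11-14=26; pred: 10+5-3=12
Step 4: prey: 26+10-15=21; pred: 12+6-3=15
Step 5: prey: 21+8-15=14; pred: 15+6-4=17
Step 6: prey: 14+5-11=8; pred: 17+4-5=16
Step 7: prey: 8+3-6=5; pred: 16+2-4=14
Step 8: prey: 5+2-3=4; pred: 14+1-4=11
Step 9: prey: 4+1-2=3; pred: 11+0-3=8
Max prey = 29 at step 1

Answer: 29 1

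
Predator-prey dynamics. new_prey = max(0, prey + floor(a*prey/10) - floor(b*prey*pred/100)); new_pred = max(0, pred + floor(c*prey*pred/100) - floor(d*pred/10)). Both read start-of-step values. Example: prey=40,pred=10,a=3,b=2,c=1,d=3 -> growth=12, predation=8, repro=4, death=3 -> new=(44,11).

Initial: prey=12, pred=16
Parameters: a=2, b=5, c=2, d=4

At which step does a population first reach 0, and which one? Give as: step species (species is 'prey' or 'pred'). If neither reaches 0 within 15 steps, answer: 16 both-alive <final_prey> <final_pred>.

Step 1: prey: 12+2-9=5; pred: 16+3-6=13
Step 2: prey: 5+1-3=3; pred: 13+1-5=9
Step 3: prey: 3+0-1=2; pred: 9+0-3=6
Step 4: prey: 2+0-0=2; pred: 6+0-2=4
Step 5: prey: 2+0-0=2; pred: 4+0-1=3
Step 6: prey: 2+0-0=2; pred: 3+0-1=2
Step 7: prey: 2+0-0=2; pred: 2+0-0=2
Steps 8-15: state stable at prey=2, pred=2 (no change)
No extinction within 15 steps

Answer: 16 both-alive 2 2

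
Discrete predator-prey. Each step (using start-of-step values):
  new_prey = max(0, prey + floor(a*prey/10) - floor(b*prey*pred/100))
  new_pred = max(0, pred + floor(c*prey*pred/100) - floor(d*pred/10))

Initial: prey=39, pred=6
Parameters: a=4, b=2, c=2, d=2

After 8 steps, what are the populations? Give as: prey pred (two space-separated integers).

Step 1: prey: 39+15-4=50; pred: 6+4-1=9
Step 2: prey: 50+20-9=61; pred: 9+9-1=17
Step 3: prey: 61+24-20=65; pred: 17+20-3=34
Step 4: prey: 65+26-44=47; pred: 34+44-6=72
Step 5: prey: 47+18-67=0; pred: 72+67-14=125
Step 6: prey: 0+0-0=0; pred: 125+0-25=100
Step 7: prey: 0+0-0=0; pred: 100+0-20=80
Step 8: prey: 0+0-0=0; pred: 80+0-16=64

Answer: 0 64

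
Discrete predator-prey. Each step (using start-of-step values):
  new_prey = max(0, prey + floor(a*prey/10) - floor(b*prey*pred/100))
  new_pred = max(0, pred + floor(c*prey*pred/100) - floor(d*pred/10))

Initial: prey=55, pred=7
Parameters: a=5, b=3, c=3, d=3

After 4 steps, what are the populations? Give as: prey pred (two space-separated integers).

Answer: 0 128

Derivation:
Step 1: prey: 55+27-11=71; pred: 7+11-2=16
Step 2: prey: 71+35-34=72; pred: 16+34-4=46
Step 3: prey: 72+36-99=9; pred: 46+99-13=132
Step 4: prey: 9+4-35=0; pred: 132+35-39=128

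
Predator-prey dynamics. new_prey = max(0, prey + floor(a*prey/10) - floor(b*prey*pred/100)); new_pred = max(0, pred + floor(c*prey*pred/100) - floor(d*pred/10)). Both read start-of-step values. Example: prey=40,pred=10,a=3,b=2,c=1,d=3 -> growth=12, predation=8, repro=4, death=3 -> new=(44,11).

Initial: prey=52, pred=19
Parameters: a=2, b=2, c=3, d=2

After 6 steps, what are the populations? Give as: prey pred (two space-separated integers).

Answer: 0 58

Derivation:
Step 1: prey: 52+10-19=43; pred: 19+29-3=45
Step 2: prey: 43+8-38=13; pred: 45+58-9=94
Step 3: prey: 13+2-24=0; pred: 94+36-18=112
Step 4: prey: 0+0-0=0; pred: 112+0-22=90
Step 5: prey: 0+0-0=0; pred: 90+0-18=72
Step 6: prey: 0+0-0=0; pred: 72+0-14=58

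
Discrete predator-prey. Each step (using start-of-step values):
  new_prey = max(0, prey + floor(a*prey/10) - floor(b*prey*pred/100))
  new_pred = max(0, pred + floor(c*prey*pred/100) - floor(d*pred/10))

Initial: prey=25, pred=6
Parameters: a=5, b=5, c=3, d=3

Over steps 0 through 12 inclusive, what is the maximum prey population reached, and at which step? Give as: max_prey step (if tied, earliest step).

Answer: 32 2

Derivation:
Step 1: prey: 25+12-7=30; pred: 6+4-1=9
Step 2: prey: 30+15-13=32; pred: 9+8-2=15
Step 3: prey: 32+16-24=24; pred: 15+14-4=25
Step 4: prey: 24+12-30=6; pred: 25+18-7=36
Step 5: prey: 6+3-10=0; pred: 36+6-10=32
Step 6: prey: 0+0-0=0; pred: 32+0-9=23
Step 7: prey: 0+0-0=0; pred: 23+0-6=17
Step 8: prey: 0+0-0=0; pred: 17+0-5=12
Step 9: prey: 0+0-0=0; pred: 12+0-3=9
Step 10: prey: 0+0-0=0; pred: 9+0-2=7
Step 11: prey: 0+0-0=0; pred: 7+0-2=5
Step 12: prey: 0+0-0=0; pred: 5+0-1=4
Max prey = 32 at step 2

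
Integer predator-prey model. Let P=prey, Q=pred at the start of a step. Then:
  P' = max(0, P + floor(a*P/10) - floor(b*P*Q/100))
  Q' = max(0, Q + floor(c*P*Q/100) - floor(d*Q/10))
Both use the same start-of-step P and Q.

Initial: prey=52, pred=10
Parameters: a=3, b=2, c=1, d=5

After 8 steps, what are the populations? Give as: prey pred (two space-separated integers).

Step 1: prey: 52+15-10=57; pred: 10+5-5=10
Step 2: prey: 57+17-11=63; pred: 10+5-5=10
Step 3: prey: 63+18-12=69; pred: 10+6-5=11
Step 4: prey: 69+20-15=74; pred: 11+7-5=13
Step 5: prey: 74+22-19=77; pred: 13+9-6=16
Step 6: prey: 77+23-24=76; pred: 16+12-8=20
Step 7: prey: 76+22-30=68; pred: 20+15-10=25
Step 8: prey: 68+20-34=54; pred: 25+17-12=30

Answer: 54 30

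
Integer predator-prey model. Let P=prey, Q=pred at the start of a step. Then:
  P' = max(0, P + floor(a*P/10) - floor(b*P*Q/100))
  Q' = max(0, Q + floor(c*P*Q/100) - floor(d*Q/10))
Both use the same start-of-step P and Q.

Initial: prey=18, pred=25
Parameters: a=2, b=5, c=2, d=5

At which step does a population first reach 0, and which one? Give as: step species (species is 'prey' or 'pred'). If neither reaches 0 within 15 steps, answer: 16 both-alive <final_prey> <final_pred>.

Step 1: prey: 18+3-22=0; pred: 25+9-12=22
First extinction: prey at step 1

Answer: 1 prey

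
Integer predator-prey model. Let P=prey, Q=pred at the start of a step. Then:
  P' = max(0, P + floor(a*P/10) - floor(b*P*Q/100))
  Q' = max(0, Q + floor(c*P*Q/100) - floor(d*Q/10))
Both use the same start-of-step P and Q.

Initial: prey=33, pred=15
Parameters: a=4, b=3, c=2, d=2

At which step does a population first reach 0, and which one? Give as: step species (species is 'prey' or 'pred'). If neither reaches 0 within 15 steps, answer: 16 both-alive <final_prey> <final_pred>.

Step 1: prey: 33+13-14=32; pred: 15+9-3=21
Step 2: prey: 32+12-20=24; pred: 21+13-4=30
Step 3: prey: 24+9-21=12; pred: 30+14-6=38
Step 4: prey: 12+4-13=3; pred: 38+9-7=40
Step 5: prey: 3+1-3=1; pred: 40+2-8=34
Step 6: prey: 1+0-1=0; pred: 34+0-6=28
First extinction: prey at step 6

Answer: 6 prey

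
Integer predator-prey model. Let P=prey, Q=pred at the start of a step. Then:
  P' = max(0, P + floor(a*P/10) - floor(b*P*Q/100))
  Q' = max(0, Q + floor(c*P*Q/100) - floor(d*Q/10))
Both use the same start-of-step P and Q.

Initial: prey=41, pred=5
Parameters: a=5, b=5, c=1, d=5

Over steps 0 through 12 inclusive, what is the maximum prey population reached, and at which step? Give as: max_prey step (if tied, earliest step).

Answer: 111 5

Derivation:
Step 1: prey: 41+20-10=51; pred: 5+2-2=5
Step 2: prey: 51+25-12=64; pred: 5+2-2=5
Step 3: prey: 64+32-16=80; pred: 5+3-2=6
Step 4: prey: 80+40-24=96; pred: 6+4-3=7
Step 5: prey: 96+48-33=111; pred: 7+6-3=10
Step 6: prey: 111+55-55=111; pred: 10+11-5=16
Step 7: prey: 111+55-88=78; pred: 16+17-8=25
Step 8: prey: 78+39-97=20; pred: 25+19-12=32
Step 9: prey: 20+10-32=0; pred: 32+6-16=22
Step 10: prey: 0+0-0=0; pred: 22+0-11=11
Step 11: prey: 0+0-0=0; pred: 11+0-5=6
Step 12: prey: 0+0-0=0; pred: 6+0-3=3
Max prey = 111 at step 5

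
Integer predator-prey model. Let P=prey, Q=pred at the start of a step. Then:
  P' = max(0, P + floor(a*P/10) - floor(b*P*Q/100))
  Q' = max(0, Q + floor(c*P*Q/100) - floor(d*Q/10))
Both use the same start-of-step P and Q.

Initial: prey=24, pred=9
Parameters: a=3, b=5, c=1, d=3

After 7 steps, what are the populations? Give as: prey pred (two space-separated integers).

Answer: 17 3

Derivation:
Step 1: prey: 24+7-10=21; pred: 9+2-2=9
Step 2: prey: 21+6-9=18; pred: 9+1-2=8
Step 3: prey: 18+5-7=16; pred: 8+1-2=7
Step 4: prey: 16+4-5=15; pred: 7+1-2=6
Step 5: prey: 15+4-4=15; pred: 6+0-1=5
Step 6: prey: 15+4-3=16; pred: 5+0-1=4
Step 7: prey: 16+4-3=17; pred: 4+0-1=3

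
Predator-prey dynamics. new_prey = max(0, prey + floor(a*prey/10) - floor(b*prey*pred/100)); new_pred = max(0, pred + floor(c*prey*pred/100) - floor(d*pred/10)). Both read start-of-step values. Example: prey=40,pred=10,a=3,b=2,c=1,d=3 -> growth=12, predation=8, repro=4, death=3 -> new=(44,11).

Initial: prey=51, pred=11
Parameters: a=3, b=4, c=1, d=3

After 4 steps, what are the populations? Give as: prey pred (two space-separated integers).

Answer: 16 15

Derivation:
Step 1: prey: 51+15-22=44; pred: 11+5-3=13
Step 2: prey: 44+13-22=35; pred: 13+5-3=15
Step 3: prey: 35+10-21=24; pred: 15+5-4=16
Step 4: prey: 24+7-15=16; pred: 16+3-4=15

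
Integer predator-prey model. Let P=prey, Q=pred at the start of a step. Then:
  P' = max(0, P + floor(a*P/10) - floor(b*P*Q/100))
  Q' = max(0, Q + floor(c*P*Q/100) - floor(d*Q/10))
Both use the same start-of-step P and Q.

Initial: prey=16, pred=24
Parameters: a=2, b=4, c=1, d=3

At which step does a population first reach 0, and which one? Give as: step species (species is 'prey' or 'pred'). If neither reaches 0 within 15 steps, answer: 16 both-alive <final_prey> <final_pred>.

Step 1: prey: 16+3-15=4; pred: 24+3-7=20
Step 2: prey: 4+0-3=1; pred: 20+0-6=14
Step 3: prey: 1+0-0=1; pred: 14+0-4=10
Step 4: prey: 1+0-0=1; pred: 10+0-3=7
Step 5: prey: 1+0-0=1; pred: 7+0-2=5
Step 6: prey: 1+0-0=1; pred: 5+0-1=4
Step 7: prey: 1+0-0=1; pred: 4+0-1=3
Step 8: prey: 1+0-0=1; pred: 3+0-0=3
Steps 9-15: state stable at prey=1, pred=3 (no change)
No extinction within 15 steps

Answer: 16 both-alive 1 3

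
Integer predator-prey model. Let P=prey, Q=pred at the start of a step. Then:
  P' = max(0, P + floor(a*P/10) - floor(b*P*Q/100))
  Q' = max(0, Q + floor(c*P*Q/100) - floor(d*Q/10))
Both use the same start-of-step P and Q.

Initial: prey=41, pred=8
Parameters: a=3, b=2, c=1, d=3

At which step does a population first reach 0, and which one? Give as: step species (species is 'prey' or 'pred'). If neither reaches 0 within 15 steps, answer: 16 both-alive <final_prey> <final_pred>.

Answer: 16 both-alive 6 7

Derivation:
Step 1: prey: 41+12-6=47; pred: 8+3-2=9
Step 2: prey: 47+14-8=53; pred: 9+4-2=11
Step 3: prey: 53+15-11=57; pred: 11+5-3=13
Step 4: prey: 57+17-14=60; pred: 13+7-3=17
Step 5: prey: 60+18-20=58; pred: 17+10-5=22
Step 6: prey: 58+17-25=50; pred: 22+12-6=28
Step 7: prey: 50+15-28=37; pred: 28+14-8=34
Step 8: prey: 37+11-25=23; pred: 34+12-10=36
Step 9: prey: 23+6-16=13; pred: 36+8-10=34
Step 10: prey: 13+3-8=8; pred: 34+4-10=28
Step 11: prey: 8+2-4=6; pred: 28+2-8=22
Step 12: prey: 6+1-2=5; pred: 22+1-6=17
Step 13: prey: 5+1-1=5; pred: 17+0-5=12
Step 14: prey: 5+1-1=5; pred: 12+0-3=9
Step 15: prey: 5+1-0=6; pred: 9+0-2=7
No extinction within 15 steps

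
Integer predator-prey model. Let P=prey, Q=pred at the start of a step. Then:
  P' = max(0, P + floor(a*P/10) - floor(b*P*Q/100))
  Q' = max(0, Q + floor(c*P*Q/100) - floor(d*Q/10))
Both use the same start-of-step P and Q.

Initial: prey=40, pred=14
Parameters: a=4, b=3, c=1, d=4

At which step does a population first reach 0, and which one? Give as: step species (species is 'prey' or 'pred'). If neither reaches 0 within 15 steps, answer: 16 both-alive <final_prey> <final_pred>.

Step 1: prey: 40+16-16=40; pred: 14+5-5=14
Steps 2-15: state stable at prey=40, pred=14 (no change)
No extinction within 15 steps

Answer: 16 both-alive 40 14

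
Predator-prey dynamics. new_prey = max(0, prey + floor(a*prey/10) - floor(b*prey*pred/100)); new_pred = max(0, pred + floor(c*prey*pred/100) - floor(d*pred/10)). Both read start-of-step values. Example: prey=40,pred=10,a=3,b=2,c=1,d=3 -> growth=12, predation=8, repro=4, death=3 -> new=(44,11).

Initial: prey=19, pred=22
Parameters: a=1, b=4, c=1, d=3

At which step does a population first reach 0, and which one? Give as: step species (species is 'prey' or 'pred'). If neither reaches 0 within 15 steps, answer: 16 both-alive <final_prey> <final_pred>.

Answer: 16 both-alive 1 3

Derivation:
Step 1: prey: 19+1-16=4; pred: 22+4-6=20
Step 2: prey: 4+0-3=1; pred: 20+0-6=14
Step 3: prey: 1+0-0=1; pred: 14+0-4=10
Step 4: prey: 1+0-0=1; pred: 10+0-3=7
Step 5: prey: 1+0-0=1; pred: 7+0-2=5
Step 6: prey: 1+0-0=1; pred: 5+0-1=4
Step 7: prey: 1+0-0=1; pred: 4+0-1=3
Step 8: prey: 1+0-0=1; pred: 3+0-0=3
Steps 9-15: state stable at prey=1, pred=3 (no change)
No extinction within 15 steps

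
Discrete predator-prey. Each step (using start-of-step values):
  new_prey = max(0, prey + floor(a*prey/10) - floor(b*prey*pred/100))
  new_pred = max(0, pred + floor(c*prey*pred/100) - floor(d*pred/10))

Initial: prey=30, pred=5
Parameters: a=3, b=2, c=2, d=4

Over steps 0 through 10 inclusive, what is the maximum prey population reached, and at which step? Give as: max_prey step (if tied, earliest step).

Step 1: prey: 30+9-3=36; pred: 5+3-2=6
Step 2: prey: 36+10-4=42; pred: 6+4-2=8
Step 3: prey: 42+12-6=48; pred: 8+6-3=11
Step 4: prey: 48+14-10=52; pred: 11+10-4=17
Step 5: prey: 52+15-17=50; pred: 17+17-6=28
Step 6: prey: 50+15-28=37; pred: 28+28-11=45
Step 7: prey: 37+11-33=15; pred: 45+33-18=60
Step 8: prey: 15+4-18=1; pred: 60+18-24=54
Step 9: prey: 1+0-1=0; pred: 54+1-21=34
Step 10: prey: 0+0-0=0; pred: 34+0-13=21
Max prey = 52 at step 4

Answer: 52 4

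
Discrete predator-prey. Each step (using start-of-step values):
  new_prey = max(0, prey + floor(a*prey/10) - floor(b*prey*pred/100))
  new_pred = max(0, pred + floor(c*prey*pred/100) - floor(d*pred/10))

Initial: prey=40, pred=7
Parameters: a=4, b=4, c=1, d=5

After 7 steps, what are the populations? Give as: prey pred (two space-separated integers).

Answer: 100 15

Derivation:
Step 1: prey: 40+16-11=45; pred: 7+2-3=6
Step 2: prey: 45+18-10=53; pred: 6+2-3=5
Step 3: prey: 53+21-10=64; pred: 5+2-2=5
Step 4: prey: 64+25-12=77; pred: 5+3-2=6
Step 5: prey: 77+30-18=89; pred: 6+4-3=7
Step 6: prey: 89+35-24=100; pred: 7+6-3=10
Step 7: prey: 100+40-40=100; pred: 10+10-5=15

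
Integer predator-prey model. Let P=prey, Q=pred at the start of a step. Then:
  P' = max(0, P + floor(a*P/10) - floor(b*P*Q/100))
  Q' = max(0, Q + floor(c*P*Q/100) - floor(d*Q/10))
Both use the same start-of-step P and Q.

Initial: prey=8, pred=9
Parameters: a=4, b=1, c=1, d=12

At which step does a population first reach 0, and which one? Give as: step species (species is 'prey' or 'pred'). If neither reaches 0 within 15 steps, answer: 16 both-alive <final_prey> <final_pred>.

Step 1: prey: 8+3-0=11; pred: 9+0-10=0
First extinction: pred at step 1

Answer: 1 pred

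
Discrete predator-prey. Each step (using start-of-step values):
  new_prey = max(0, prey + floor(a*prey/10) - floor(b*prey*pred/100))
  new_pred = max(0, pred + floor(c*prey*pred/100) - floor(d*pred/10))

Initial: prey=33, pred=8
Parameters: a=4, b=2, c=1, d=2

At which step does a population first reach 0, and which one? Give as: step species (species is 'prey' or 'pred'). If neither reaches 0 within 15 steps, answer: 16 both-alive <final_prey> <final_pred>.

Step 1: prey: 33+13-5=41; pred: 8+2-1=9
Step 2: prey: 41+16-7=50; pred: 9+3-1=11
Step 3: prey: 50+20-11=59; pred: 11+5-2=14
Step 4: prey: 59+23-16=66; pred: 14+8-2=20
Step 5: prey: 66+26-26=66; pred: 20+13-4=29
Step 6: prey: 66+26-38=54; pred: 29+19-5=43
Step 7: prey: 54+21-46=29; pred: 43+23-8=58
Step 8: prey: 29+11-33=7; pred: 58+16-11=63
Step 9: prey: 7+2-8=1; pred: 63+4-12=55
Step 10: prey: 1+0-1=0; pred: 55+0-11=44
First extinction: prey at step 10

Answer: 10 prey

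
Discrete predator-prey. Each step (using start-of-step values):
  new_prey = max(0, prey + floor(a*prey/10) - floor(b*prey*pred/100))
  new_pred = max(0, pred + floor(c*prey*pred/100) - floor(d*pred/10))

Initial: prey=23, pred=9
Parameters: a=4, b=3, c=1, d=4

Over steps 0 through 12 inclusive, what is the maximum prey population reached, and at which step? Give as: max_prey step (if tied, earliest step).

Step 1: prey: 23+9-6=26; pred: 9+2-3=8
Step 2: prey: 26+10-6=30; pred: 8+2-3=7
Step 3: prey: 30+12-6=36; pred: 7+2-2=7
Step 4: prey: 36+14-7=43; pred: 7+2-2=7
Step 5: prey: 43+17-9=51; pred: 7+3-2=8
Step 6: prey: 51+20-12=59; pred: 8+4-3=9
Step 7: prey: 59+23-15=67; pred: 9+5-3=11
Step 8: prey: 67+26-22=71; pred: 11+7-4=14
Step 9: prey: 71+28-29=70; pred: 14+9-5=18
Step 10: prey: 70+28-37=61; pred: 18+12-7=23
Step 11: prey: 61+24-42=43; pred: 23+14-9=28
Step 12: prey: 43+17-36=24; pred: 28+12-11=29
Max prey = 71 at step 8

Answer: 71 8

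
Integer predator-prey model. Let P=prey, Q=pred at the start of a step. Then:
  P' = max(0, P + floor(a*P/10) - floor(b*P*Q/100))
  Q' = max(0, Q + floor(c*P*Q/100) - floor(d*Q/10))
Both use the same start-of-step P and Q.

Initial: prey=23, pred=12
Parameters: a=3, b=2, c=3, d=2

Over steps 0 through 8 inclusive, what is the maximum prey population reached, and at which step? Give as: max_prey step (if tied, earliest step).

Answer: 24 1

Derivation:
Step 1: prey: 23+6-5=24; pred: 12+8-2=18
Step 2: prey: 24+7-8=23; pred: 18+12-3=27
Step 3: prey: 23+6-12=17; pred: 27+18-5=40
Step 4: prey: 17+5-13=9; pred: 40+20-8=52
Step 5: prey: 9+2-9=2; pred: 52+14-10=56
Step 6: prey: 2+0-2=0; pred: 56+3-11=48
Step 7: prey: 0+0-0=0; pred: 48+0-9=39
Step 8: prey: 0+0-0=0; pred: 39+0-7=32
Max prey = 24 at step 1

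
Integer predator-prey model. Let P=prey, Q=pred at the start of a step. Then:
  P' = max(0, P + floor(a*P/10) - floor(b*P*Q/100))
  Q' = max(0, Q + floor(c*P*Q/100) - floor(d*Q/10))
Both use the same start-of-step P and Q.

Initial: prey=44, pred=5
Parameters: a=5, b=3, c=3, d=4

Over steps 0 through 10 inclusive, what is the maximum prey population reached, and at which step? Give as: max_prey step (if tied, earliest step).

Step 1: prey: 44+22-6=60; pred: 5+6-2=9
Step 2: prey: 60+30-16=74; pred: 9+16-3=22
Step 3: prey: 74+37-48=63; pred: 22+48-8=62
Step 4: prey: 63+31-117=0; pred: 62+117-24=155
Step 5: prey: 0+0-0=0; pred: 155+0-62=93
Step 6: prey: 0+0-0=0; pred: 93+0-37=56
Step 7: prey: 0+0-0=0; pred: 56+0-22=34
Step 8: prey: 0+0-0=0; pred: 34+0-13=21
Step 9: prey: 0+0-0=0; pred: 21+0-8=13
Step 10: prey: 0+0-0=0; pred: 13+0-5=8
Max prey = 74 at step 2

Answer: 74 2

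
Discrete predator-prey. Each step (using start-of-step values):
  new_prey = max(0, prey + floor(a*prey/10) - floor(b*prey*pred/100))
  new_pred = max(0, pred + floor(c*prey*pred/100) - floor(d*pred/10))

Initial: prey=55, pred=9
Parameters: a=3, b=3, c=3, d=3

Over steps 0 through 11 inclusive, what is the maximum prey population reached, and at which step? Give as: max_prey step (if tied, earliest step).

Answer: 57 1

Derivation:
Step 1: prey: 55+16-14=57; pred: 9+14-2=21
Step 2: prey: 57+17-35=39; pred: 21+35-6=50
Step 3: prey: 39+11-58=0; pred: 50+58-15=93
Step 4: prey: 0+0-0=0; pred: 93+0-27=66
Step 5: prey: 0+0-0=0; pred: 66+0-19=47
Step 6: prey: 0+0-0=0; pred: 47+0-14=33
Step 7: prey: 0+0-0=0; pred: 33+0-9=24
Step 8: prey: 0+0-0=0; pred: 24+0-7=17
Step 9: prey: 0+0-0=0; pred: 17+0-5=12
Step 10: prey: 0+0-0=0; pred: 12+0-3=9
Step 11: prey: 0+0-0=0; pred: 9+0-2=7
Max prey = 57 at step 1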